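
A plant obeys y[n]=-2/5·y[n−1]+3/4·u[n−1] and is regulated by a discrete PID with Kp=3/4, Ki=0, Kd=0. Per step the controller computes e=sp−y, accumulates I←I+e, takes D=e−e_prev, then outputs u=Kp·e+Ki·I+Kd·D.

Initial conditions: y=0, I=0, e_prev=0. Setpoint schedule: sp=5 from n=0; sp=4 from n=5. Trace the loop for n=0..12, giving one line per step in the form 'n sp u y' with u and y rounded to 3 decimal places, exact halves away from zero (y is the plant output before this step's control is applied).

0 5 3.750 0.000
1 5 1.641 2.813
2 5 3.671 0.105
3 5 1.717 2.711
4 5 3.598 0.203
5 4 1.037 2.617
6 4 3.202 -0.269
7 4 1.118 2.509
8 4 3.123 -0.165
9 4 1.194 2.408
10 4 3.051 -0.068
11 4 1.263 2.316
12 4 2.984 0.021

(exact arithmetic carried between steps; '≈' marks a value shown rounded to 6 d.p. or computed from one; I and e_prev carry over from the previous line; the table rounds u and y to 3 d.p., halves away from zero)
n=0: y=0, sp=5, e=sp−y=5; I=5, D=e−e_prev=5; u=3/4·5+0·5+0·5=3.75; next y=-2/5·0+3/4·3.75=2.8125
n=1: y=2.8125, sp=5, e=sp−y=2.1875; I=7.1875, D=e−e_prev=-2.8125; u=3/4·2.1875+0·7.1875+0·(-2.8125)=1.640625; next y=-2/5·2.8125+3/4·1.640625≈0.105469
n=2: y≈0.105469, sp=5, e=sp−y≈4.894531; I≈12.082031, D=e−e_prev≈2.707031; u=3/4·4.894531+0·12.082031+0·2.707031≈3.670898; next y=-2/5·0.105469+3/4·3.670898≈2.710986
n=3: y≈2.710986, sp=5, e=sp−y≈2.289014; I≈14.371045, D=e−e_prev≈-2.605518; u=3/4·2.289014+0·14.371045+0·(-2.605518)≈1.716760; next y=-2/5·2.710986+3/4·1.716760≈0.203176
n=4: y≈0.203176, sp=5, e=sp−y≈4.796824; I≈19.167869, D=e−e_prev≈2.507811; u=3/4·4.796824+0·19.167869+0·2.507811≈3.597618; next y=-2/5·0.203176+3/4·3.597618≈2.616943
n=5: y≈2.616943, sp=4, e=sp−y≈1.383057; I≈20.550926, D=e−e_prev≈-3.413768; u=3/4·1.383057+0·20.550926+0·(-3.413768)≈1.037292; next y=-2/5·2.616943+3/4·1.037292≈-0.268808
n=6: y≈-0.268808, sp=4, e=sp−y≈4.268808; I≈24.819734, D=e−e_prev≈2.885751; u=3/4·4.268808+0·24.819734+0·2.885751≈3.201606; next y=-2/5·(-0.268808)+3/4·3.201606≈2.508728
n=7: y≈2.508728, sp=4, e=sp−y≈1.491272; I≈26.311006, D=e−e_prev≈-2.777536; u=3/4·1.491272+0·26.311006+0·(-2.777536)≈1.118454; next y=-2/5·2.508728+3/4·1.118454≈-0.164650
n=8: y≈-0.164650, sp=4, e=sp−y≈4.164650; I≈30.475657, D=e−e_prev≈2.673378; u=3/4·4.164650+0·30.475657+0·2.673378≈3.123488; next y=-2/5·(-0.164650)+3/4·3.123488≈2.408476
n=9: y≈2.408476, sp=4, e=sp−y≈1.591524; I≈32.067181, D=e−e_prev≈-2.573127; u=3/4·1.591524+0·32.067181+0·(-2.573127)≈1.193643; next y=-2/5·2.408476+3/4·1.193643≈-0.068158
n=10: y≈-0.068158, sp=4, e=sp−y≈4.068158; I≈36.135339, D=e−e_prev≈2.476634; u=3/4·4.068158+0·36.135339+0·2.476634≈3.051119; next y=-2/5·(-0.068158)+3/4·3.051119≈2.315602
n=11: y≈2.315602, sp=4, e=sp−y≈1.684398; I≈37.819736, D=e−e_prev≈-2.383760; u=3/4·1.684398+0·37.819736+0·(-2.383760)≈1.263298; next y=-2/5·2.315602+3/4·1.263298≈0.021233
n=12: y≈0.021233, sp=4, e=sp−y≈3.978767; I≈41.798504, D=e−e_prev≈2.294369; u=3/4·3.978767+0·41.798504+0·2.294369≈2.984075; next y=-2/5·0.021233+3/4·2.984075≈2.229563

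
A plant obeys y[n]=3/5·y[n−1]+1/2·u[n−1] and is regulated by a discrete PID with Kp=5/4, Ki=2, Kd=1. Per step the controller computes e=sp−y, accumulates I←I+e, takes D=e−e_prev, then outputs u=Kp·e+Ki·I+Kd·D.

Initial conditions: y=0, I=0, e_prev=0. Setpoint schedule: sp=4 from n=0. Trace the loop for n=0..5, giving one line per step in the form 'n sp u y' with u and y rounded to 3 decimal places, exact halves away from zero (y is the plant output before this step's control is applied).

(exact arithmetic carried between steps; '≈' marks a value shown rounded to 6 d.p. or computed from one; I and e_prev carry over from the previous line; the table rounds u and y to 3 d.p., halves away from zero)
n=0: y=0, sp=4, e=sp−y=4; I=4, D=e−e_prev=4; u=5/4·4+2·4+1·4=17; next y=3/5·0+1/2·17=8.5
n=1: y=8.5, sp=4, e=sp−y=-4.5; I=-0.5, D=e−e_prev=-8.5; u=5/4·(-4.5)+2·(-0.5)+1·(-8.5)=-15.125; next y=3/5·8.5+1/2·(-15.125)=-2.4625
n=2: y=-2.4625, sp=4, e=sp−y=6.4625; I=5.9625, D=e−e_prev=10.9625; u=5/4·6.4625+2·5.9625+1·10.9625=30.965625; next y=3/5·(-2.4625)+1/2·30.965625≈14.005313
n=3: y≈14.005313, sp=4, e=sp−y≈-10.005313; I≈-4.042813, D=e−e_prev≈-16.467813; u=5/4·(-10.005313)+2·(-4.042813)+1·(-16.467813)≈-37.060078; next y=3/5·14.005313+1/2·(-37.060078)≈-10.126852
n=4: y≈-10.126852, sp=4, e=sp−y≈14.126852; I≈10.084039, D=e−e_prev≈24.132164; u=5/4·14.126852+2·10.084039+1·24.132164≈61.958807; next y=3/5·(-10.126852)+1/2·61.958807≈24.903292
n=5: y≈24.903292, sp=4, e=sp−y≈-20.903292; I≈-10.819253, D=e−e_prev≈-35.030144; u=5/4·(-20.903292)+2·(-10.819253)+1·(-35.030144)≈-82.797766; next y=3/5·24.903292+1/2·(-82.797766)≈-26.456908

0 4 17.000 0.000
1 4 -15.125 8.500
2 4 30.966 -2.463
3 4 -37.060 14.005
4 4 61.959 -10.127
5 4 -82.798 24.903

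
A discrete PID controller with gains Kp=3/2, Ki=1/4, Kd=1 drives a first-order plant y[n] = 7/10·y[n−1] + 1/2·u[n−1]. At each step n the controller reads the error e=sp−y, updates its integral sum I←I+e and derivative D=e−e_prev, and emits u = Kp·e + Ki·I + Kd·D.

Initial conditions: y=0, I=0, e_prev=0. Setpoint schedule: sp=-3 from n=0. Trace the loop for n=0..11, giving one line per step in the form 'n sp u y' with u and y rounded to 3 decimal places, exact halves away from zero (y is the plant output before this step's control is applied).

(exact arithmetic carried between steps; '≈' marks a value shown rounded to 6 d.p. or computed from one; I and e_prev carry over from the previous line; the table rounds u and y to 3 d.p., halves away from zero)
n=0: y=0, sp=-3, e=sp−y=-3; I=-3, D=e−e_prev=-3; u=3/2·(-3)+1/4·(-3)+1·(-3)=-8.25; next y=7/10·0+1/2·(-8.25)=-4.125
n=1: y=-4.125, sp=-3, e=sp−y=1.125; I=-1.875, D=e−e_prev=4.125; u=3/2·1.125+1/4·(-1.875)+1·4.125=5.34375; next y=7/10·(-4.125)+1/2·5.34375=-0.215625
n=2: y=-0.215625, sp=-3, e=sp−y=-2.784375; I=-4.659375, D=e−e_prev=-3.909375; u=3/2·(-2.784375)+1/4·(-4.659375)+1·(-3.909375)≈-9.250781; next y=7/10·(-0.215625)+1/2·(-9.250781)≈-4.776328
n=3: y≈-4.776328, sp=-3, e=sp−y≈1.776328; I≈-2.883047, D=e−e_prev≈4.560703; u=3/2·1.776328+1/4·(-2.883047)+1·4.560703≈6.504434; next y=7/10·(-4.776328)+1/2·6.504434≈-0.091213
n=4: y≈-0.091213, sp=-3, e=sp−y≈-2.908787; I≈-5.791834, D=e−e_prev≈-4.685115; u=3/2·(-2.908787)+1/4·(-5.791834)+1·(-4.685115)≈-10.496254; next y=7/10·(-0.091213)+1/2·(-10.496254)≈-5.311976
n=5: y≈-5.311976, sp=-3, e=sp−y≈2.311976; I≈-3.479858, D=e−e_prev≈5.220763; u=3/2·2.311976+1/4·(-3.479858)+1·5.220763≈7.818763; next y=7/10·(-5.311976)+1/2·7.818763≈0.190998
n=6: y≈0.190998, sp=-3, e=sp−y≈-3.190998; I≈-6.670856, D=e−e_prev≈-5.502974; u=3/2·(-3.190998)+1/4·(-6.670856)+1·(-5.502974)≈-11.957186; next y=7/10·0.190998+1/2·(-11.957186)≈-5.844894
n=7: y≈-5.844894, sp=-3, e=sp−y≈2.844894; I≈-3.825962, D=e−e_prev≈6.035892; u=3/2·2.844894+1/4·(-3.825962)+1·6.035892≈9.346743; next y=7/10·(-5.844894)+1/2·9.346743≈0.581946
n=8: y≈0.581946, sp=-3, e=sp−y≈-3.581946; I≈-7.407908, D=e−e_prev≈-6.426840; u=3/2·(-3.581946)+1/4·(-7.407908)+1·(-6.426840)≈-13.651735; next y=7/10·0.581946+1/2·(-13.651735)≈-6.418506
n=9: y≈-6.418506, sp=-3, e=sp−y≈3.418506; I≈-3.989402, D=e−e_prev≈7.000451; u=3/2·3.418506+1/4·(-3.989402)+1·7.000451≈11.130859; next y=7/10·(-6.418506)+1/2·11.130859≈1.072476
n=10: y≈1.072476, sp=-3, e=sp−y≈-4.072476; I≈-8.061878, D=e−e_prev≈-7.490981; u=3/2·(-4.072476)+1/4·(-8.061878)+1·(-7.490981)≈-15.615164; next y=7/10·1.072476+1/2·(-15.615164)≈-7.056849
n=11: y≈-7.056849, sp=-3, e=sp−y≈4.056849; I≈-4.005028, D=e−e_prev≈8.129325; u=3/2·4.056849+1/4·(-4.005028)+1·8.129325≈13.213341; next y=7/10·(-7.056849)+1/2·13.213341≈1.666876

0 -3 -8.250 0.000
1 -3 5.344 -4.125
2 -3 -9.251 -0.216
3 -3 6.504 -4.776
4 -3 -10.496 -0.091
5 -3 7.819 -5.312
6 -3 -11.957 0.191
7 -3 9.347 -5.845
8 -3 -13.652 0.582
9 -3 11.131 -6.419
10 -3 -15.615 1.072
11 -3 13.213 -7.057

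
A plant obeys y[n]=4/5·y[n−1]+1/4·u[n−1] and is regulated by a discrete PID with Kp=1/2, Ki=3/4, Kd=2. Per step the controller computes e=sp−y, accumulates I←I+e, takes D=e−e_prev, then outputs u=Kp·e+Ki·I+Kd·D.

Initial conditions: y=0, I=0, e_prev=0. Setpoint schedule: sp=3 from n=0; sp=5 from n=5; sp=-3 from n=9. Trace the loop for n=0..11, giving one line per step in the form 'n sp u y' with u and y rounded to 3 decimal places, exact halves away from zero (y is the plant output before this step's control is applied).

0 3 9.750 0.000
1 3 -1.922 2.438
2 3 6.521 1.470
3 3 1.390 2.806
4 3 4.903 2.592
5 5 8.983 3.299
6 5 2.519 4.885
7 5 6.905 4.538
8 5 3.896 5.357
9 -3 -20.418 5.259
10 -3 9.201 -0.897
11 -3 -12.748 1.583

(exact arithmetic carried between steps; '≈' marks a value shown rounded to 6 d.p. or computed from one; I and e_prev carry over from the previous line; the table rounds u and y to 3 d.p., halves away from zero)
n=0: y=0, sp=3, e=sp−y=3; I=3, D=e−e_prev=3; u=1/2·3+3/4·3+2·3=9.75; next y=4/5·0+1/4·9.75=2.4375
n=1: y=2.4375, sp=3, e=sp−y=0.5625; I=3.5625, D=e−e_prev=-2.4375; u=1/2·0.5625+3/4·3.5625+2·(-2.4375)=-1.921875; next y=4/5·2.4375+1/4·(-1.921875)≈1.469531
n=2: y≈1.469531, sp=3, e=sp−y≈1.530469; I≈5.092969, D=e−e_prev≈0.967969; u=1/2·1.530469+3/4·5.092969+2·0.967969≈6.520898; next y=4/5·1.469531+1/4·6.520898≈2.805850
n=3: y≈2.805850, sp=3, e=sp−y≈0.194150; I≈5.287119, D=e−e_prev≈-1.336318; u=1/2·0.194150+3/4·5.287119+2·(-1.336318)≈1.389778; next y=4/5·2.805850+1/4·1.389778≈2.592124
n=4: y≈2.592124, sp=3, e=sp−y≈0.407876; I≈5.694995, D=e−e_prev≈0.213725; u=1/2·0.407876+3/4·5.694995+2·0.213725≈4.902635; next y=4/5·2.592124+1/4·4.902635≈3.299358
n=5: y≈3.299358, sp=5, e=sp−y≈1.700642; I≈7.395637, D=e−e_prev≈1.292766; u=1/2·1.700642+3/4·7.395637+2·1.292766≈8.982581; next y=4/5·3.299358+1/4·8.982581≈4.885132
n=6: y≈4.885132, sp=5, e=sp−y≈0.114868; I≈7.510505, D=e−e_prev≈-1.585774; u=1/2·0.114868+3/4·7.510505+2·(-1.585774)≈2.518766; next y=4/5·4.885132+1/4·2.518766≈4.537797
n=7: y≈4.537797, sp=5, e=sp−y≈0.462203; I≈7.972708, D=e−e_prev≈0.347335; u=1/2·0.462203+3/4·7.972708+2·0.347335≈6.905303; next y=4/5·4.537797+1/4·6.905303≈5.356563
n=8: y≈5.356563, sp=5, e=sp−y≈-0.356563; I≈7.616145, D=e−e_prev≈-0.818766; u=1/2·(-0.356563)+3/4·7.616145+2·(-0.818766)≈3.896295; next y=4/5·5.356563+1/4·3.896295≈5.259324
n=9: y≈5.259324, sp=-3, e=sp−y≈-8.259324; I≈-0.643179, D=e−e_prev≈-7.902761; u=1/2·(-8.259324)+3/4·(-0.643179)+2·(-7.902761)≈-20.417568; next y=4/5·5.259324+1/4·(-20.417568)≈-0.896933
n=10: y≈-0.896933, sp=-3, e=sp−y≈-2.103067; I≈-2.746246, D=e−e_prev≈6.156257; u=1/2·(-2.103067)+3/4·(-2.746246)+2·6.156257≈9.201296; next y=4/5·(-0.896933)+1/4·9.201296≈1.582778
n=11: y≈1.582778, sp=-3, e=sp−y≈-4.582778; I≈-7.329024, D=e−e_prev≈-2.479710; u=1/2·(-4.582778)+3/4·(-7.329024)+2·(-2.479710)≈-12.747578; next y=4/5·1.582778+1/4·(-12.747578)≈-1.920672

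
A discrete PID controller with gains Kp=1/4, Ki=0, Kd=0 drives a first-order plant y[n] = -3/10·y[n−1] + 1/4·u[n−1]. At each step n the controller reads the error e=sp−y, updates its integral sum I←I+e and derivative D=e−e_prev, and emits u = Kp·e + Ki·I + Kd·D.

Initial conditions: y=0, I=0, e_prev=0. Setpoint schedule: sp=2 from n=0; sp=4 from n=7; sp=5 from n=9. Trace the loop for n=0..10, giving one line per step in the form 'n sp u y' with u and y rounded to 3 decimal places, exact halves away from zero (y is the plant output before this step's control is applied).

(exact arithmetic carried between steps; '≈' marks a value shown rounded to 6 d.p. or computed from one; I and e_prev carry over from the previous line; the table rounds u and y to 3 d.p., halves away from zero)
n=0: y=0, sp=2, e=sp−y=2; I=2, D=e−e_prev=2; u=1/4·2+0·2+0·2=0.5; next y=-3/10·0+1/4·0.5=0.125
n=1: y=0.125, sp=2, e=sp−y=1.875; I=3.875, D=e−e_prev=-0.125; u=1/4·1.875+0·3.875+0·(-0.125)=0.46875; next y=-3/10·0.125+1/4·0.46875≈0.079688
n=2: y≈0.079688, sp=2, e=sp−y≈1.920313; I≈5.795313, D=e−e_prev≈0.045313; u=1/4·1.920313+0·5.795313+0·0.045313≈0.480078; next y=-3/10·0.079688+1/4·0.480078≈0.096113
n=3: y≈0.096113, sp=2, e=sp−y≈1.903887; I≈7.699199, D=e−e_prev≈-0.016426; u=1/4·1.903887+0·7.699199+0·(-0.016426)≈0.475972; next y=-3/10·0.096113+1/4·0.475972≈0.090159
n=4: y≈0.090159, sp=2, e=sp−y≈1.909841; I≈9.609040, D=e−e_prev≈0.005954; u=1/4·1.909841+0·9.609040+0·0.005954≈0.477460; next y=-3/10·0.090159+1/4·0.477460≈0.092317
n=5: y≈0.092317, sp=2, e=sp−y≈1.907683; I≈11.516723, D=e−e_prev≈-0.002158; u=1/4·1.907683+0·11.516723+0·(-0.002158)≈0.476921; next y=-3/10·0.092317+1/4·0.476921≈0.091535
n=6: y≈0.091535, sp=2, e=sp−y≈1.908465; I≈13.425188, D=e−e_prev≈0.000782; u=1/4·1.908465+0·13.425188+0·0.000782≈0.477116; next y=-3/10·0.091535+1/4·0.477116≈0.091819
n=7: y≈0.091819, sp=4, e=sp−y≈3.908181; I≈17.333369, D=e−e_prev≈1.999716; u=1/4·3.908181+0·17.333369+0·1.999716≈0.977045; next y=-3/10·0.091819+1/4·0.977045≈0.216716
n=8: y≈0.216716, sp=4, e=sp−y≈3.783284; I≈21.116654, D=e−e_prev≈-0.124897; u=1/4·3.783284+0·21.116654+0·(-0.124897)≈0.945821; next y=-3/10·0.216716+1/4·0.945821≈0.171441
n=9: y≈0.171441, sp=5, e=sp−y≈4.828559; I≈25.945213, D=e−e_prev≈1.045275; u=1/4·4.828559+0·25.945213+0·1.045275≈1.207140; next y=-3/10·0.171441+1/4·1.207140≈0.250353
n=10: y≈0.250353, sp=5, e=sp−y≈4.749647; I≈30.694860, D=e−e_prev≈-0.078912; u=1/4·4.749647+0·30.694860+0·(-0.078912)≈1.187412; next y=-3/10·0.250353+1/4·1.187412≈0.221747

0 2 0.500 0.000
1 2 0.469 0.125
2 2 0.480 0.080
3 2 0.476 0.096
4 2 0.477 0.090
5 2 0.477 0.092
6 2 0.477 0.092
7 4 0.977 0.092
8 4 0.946 0.217
9 5 1.207 0.171
10 5 1.187 0.250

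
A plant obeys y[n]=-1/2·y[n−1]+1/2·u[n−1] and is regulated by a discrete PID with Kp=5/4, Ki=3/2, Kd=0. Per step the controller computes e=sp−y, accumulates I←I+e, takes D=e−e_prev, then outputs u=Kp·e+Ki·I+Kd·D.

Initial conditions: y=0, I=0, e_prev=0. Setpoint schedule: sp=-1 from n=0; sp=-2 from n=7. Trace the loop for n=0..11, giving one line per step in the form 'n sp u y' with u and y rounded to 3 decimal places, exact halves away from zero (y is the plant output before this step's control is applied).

0 -1 -2.750 0.000
1 -1 -0.469 -1.375
2 -1 -4.934 0.453
3 -1 1.540 -2.693
4 -1 -9.147 2.116
5 -1 7.486 -5.632
6 -1 -19.091 6.559
7 -2 20.126 -12.825
8 -2 -44.213 16.476
9 -2 56.829 -30.344
10 -2 -103.965 43.586
11 -2 150.401 -73.776

(exact arithmetic carried between steps; '≈' marks a value shown rounded to 6 d.p. or computed from one; I and e_prev carry over from the previous line; the table rounds u and y to 3 d.p., halves away from zero)
n=0: y=0, sp=-1, e=sp−y=-1; I=-1, D=e−e_prev=-1; u=5/4·(-1)+3/2·(-1)+0·(-1)=-2.75; next y=-1/2·0+1/2·(-2.75)=-1.375
n=1: y=-1.375, sp=-1, e=sp−y=0.375; I=-0.625, D=e−e_prev=1.375; u=5/4·0.375+3/2·(-0.625)+0·1.375=-0.46875; next y=-1/2·(-1.375)+1/2·(-0.46875)=0.453125
n=2: y=0.453125, sp=-1, e=sp−y=-1.453125; I=-2.078125, D=e−e_prev=-1.828125; u=5/4·(-1.453125)+3/2·(-2.078125)+0·(-1.828125)≈-4.933594; next y=-1/2·0.453125+1/2·(-4.933594)≈-2.693359
n=3: y≈-2.693359, sp=-1, e=sp−y≈1.693359; I≈-0.384766, D=e−e_prev≈3.146484; u=5/4·1.693359+3/2·(-0.384766)+0·3.146484≈1.539551; next y=-1/2·(-2.693359)+1/2·1.539551≈2.116455
n=4: y≈2.116455, sp=-1, e=sp−y≈-3.116455; I≈-3.501221, D=e−e_prev≈-4.809814; u=5/4·(-3.116455)+3/2·(-3.501221)+0·(-4.809814)≈-9.147400; next y=-1/2·2.116455+1/2·(-9.147400)≈-5.631927
n=5: y≈-5.631927, sp=-1, e=sp−y≈4.631927; I≈1.130707, D=e−e_prev≈7.748383; u=5/4·4.631927+3/2·1.130707+0·7.748383≈7.485970; next y=-1/2·(-5.631927)+1/2·7.485970≈6.558949
n=6: y≈6.558949, sp=-1, e=sp−y≈-7.558949; I≈-6.428242, D=e−e_prev≈-12.190876; u=5/4·(-7.558949)+3/2·(-6.428242)+0·(-12.190876)≈-19.091048; next y=-1/2·6.558949+1/2·(-19.091048)≈-12.824998
n=7: y≈-12.824998, sp=-2, e=sp−y≈10.824998; I≈4.396757, D=e−e_prev≈18.383947; u=5/4·10.824998+3/2·4.396757+0·18.383947≈20.126383; next y=-1/2·(-12.824998)+1/2·20.126383≈16.475691
n=8: y≈16.475691, sp=-2, e=sp−y≈-18.475691; I≈-14.078934, D=e−e_prev≈-29.300689; u=5/4·(-18.475691)+3/2·(-14.078934)+0·(-29.300689)≈-44.213014; next y=-1/2·16.475691+1/2·(-44.213014)≈-30.344353
n=9: y≈-30.344353, sp=-2, e=sp−y≈28.344353; I≈14.265418, D=e−e_prev≈46.820043; u=5/4·28.344353+3/2·14.265418+0·46.820043≈56.828568; next y=-1/2·(-30.344353)+1/2·56.828568≈43.586460
n=10: y≈43.586460, sp=-2, e=sp−y≈-45.586460; I≈-31.321042, D=e−e_prev≈-73.930813; u=5/4·(-45.586460)+3/2·(-31.321042)+0·(-73.930813)≈-103.964638; next y=-1/2·43.586460+1/2·(-103.964638)≈-73.775549
n=11: y≈-73.775549, sp=-2, e=sp−y≈71.775549; I≈40.454508, D=e−e_prev≈117.362010; u=5/4·71.775549+3/2·40.454508+0·117.362010≈150.401198; next y=-1/2·(-73.775549)+1/2·150.401198≈112.088374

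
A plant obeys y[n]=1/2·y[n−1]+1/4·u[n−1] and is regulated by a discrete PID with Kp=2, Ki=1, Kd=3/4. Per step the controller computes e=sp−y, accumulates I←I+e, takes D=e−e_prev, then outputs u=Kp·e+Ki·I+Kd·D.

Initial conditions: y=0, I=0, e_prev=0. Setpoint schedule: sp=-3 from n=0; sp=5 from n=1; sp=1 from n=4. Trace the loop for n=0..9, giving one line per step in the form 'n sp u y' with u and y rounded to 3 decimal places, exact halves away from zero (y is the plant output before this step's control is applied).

0 -3 -11.250 0.000
1 5 28.547 -2.813
2 5 -3.786 5.730
3 5 16.185 1.919
4 1 -10.168 5.006
5 1 10.059 -0.039
6 1 -2.189 2.495
7 1 4.947 0.700
8 1 0.576 1.587
9 1 3.090 0.937

(exact arithmetic carried between steps; '≈' marks a value shown rounded to 6 d.p. or computed from one; I and e_prev carry over from the previous line; the table rounds u and y to 3 d.p., halves away from zero)
n=0: y=0, sp=-3, e=sp−y=-3; I=-3, D=e−e_prev=-3; u=2·(-3)+1·(-3)+3/4·(-3)=-11.25; next y=1/2·0+1/4·(-11.25)=-2.8125
n=1: y=-2.8125, sp=5, e=sp−y=7.8125; I=4.8125, D=e−e_prev=10.8125; u=2·7.8125+1·4.8125+3/4·10.8125=28.546875; next y=1/2·(-2.8125)+1/4·28.546875≈5.730469
n=2: y≈5.730469, sp=5, e=sp−y≈-0.730469; I≈4.082031, D=e−e_prev≈-8.542969; u=2·(-0.730469)+1·4.082031+3/4·(-8.542969)≈-3.786133; next y=1/2·5.730469+1/4·(-3.786133)≈1.918701
n=3: y≈1.918701, sp=5, e=sp−y≈3.081299; I≈7.163330, D=e−e_prev≈3.811768; u=2·3.081299+1·7.163330+3/4·3.811768≈16.184753; next y=1/2·1.918701+1/4·16.184753≈5.005539
n=4: y≈5.005539, sp=1, e=sp−y≈-4.005539; I≈3.157791, D=e−e_prev≈-7.086838; u=2·(-4.005539)+1·3.157791+3/4·(-7.086838)≈-10.168415; next y=1/2·5.005539+1/4·(-10.168415)≈-0.039334
n=5: y≈-0.039334, sp=1, e=sp−y≈1.039334; I≈4.197125, D=e−e_prev≈5.044873; u=2·1.039334+1·4.197125+3/4·5.044873≈10.059449; next y=1/2·(-0.039334)+1/4·10.059449≈2.495195
n=6: y≈2.495195, sp=1, e=sp−y≈-1.495195; I≈2.701930, D=e−e_prev≈-2.534529; u=2·(-1.495195)+1·2.701930+3/4·(-2.534529)≈-2.189357; next y=1/2·2.495195+1/4·(-2.189357)≈0.700258
n=7: y≈0.700258, sp=1, e=sp−y≈0.299742; I≈3.001672, D=e−e_prev≈1.794937; u=2·0.299742+1·3.001672+3/4·1.794937≈4.947358; next y=1/2·0.700258+1/4·4.947358≈1.586969
n=8: y≈1.586969, sp=1, e=sp−y≈-0.586969; I≈2.414703, D=e−e_prev≈-0.886710; u=2·(-0.586969)+1·2.414703+3/4·(-0.886710)≈0.575733; next y=1/2·1.586969+1/4·0.575733≈0.937418
n=9: y≈0.937418, sp=1, e=sp−y≈0.062582; I≈2.477286, D=e−e_prev≈0.649551; u=2·0.062582+1·2.477286+3/4·0.649551≈3.089614; next y=1/2·0.937418+1/4·3.089614≈1.241112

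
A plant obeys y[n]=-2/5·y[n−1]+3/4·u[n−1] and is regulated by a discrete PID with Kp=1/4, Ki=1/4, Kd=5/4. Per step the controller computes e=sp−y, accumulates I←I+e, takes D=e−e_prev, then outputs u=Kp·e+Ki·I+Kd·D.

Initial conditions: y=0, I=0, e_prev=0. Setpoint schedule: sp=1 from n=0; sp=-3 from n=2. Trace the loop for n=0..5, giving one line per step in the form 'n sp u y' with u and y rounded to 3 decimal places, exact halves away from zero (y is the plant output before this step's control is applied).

(exact arithmetic carried between steps; '≈' marks a value shown rounded to 6 d.p. or computed from one; I and e_prev carry over from the previous line; the table rounds u and y to 3 d.p., halves away from zero)
n=0: y=0, sp=1, e=sp−y=1; I=1, D=e−e_prev=1; u=1/4·1+1/4·1+5/4·1=1.75; next y=-2/5·0+3/4·1.75=1.3125
n=1: y=1.3125, sp=1, e=sp−y=-0.3125; I=0.6875, D=e−e_prev=-1.3125; u=1/4·(-0.3125)+1/4·0.6875+5/4·(-1.3125)=-1.546875; next y=-2/5·1.3125+3/4·(-1.546875)≈-1.685156
n=2: y≈-1.685156, sp=-3, e=sp−y≈-1.314844; I≈-0.627344, D=e−e_prev≈-1.002344; u=1/4·(-1.314844)+1/4·(-0.627344)+5/4·(-1.002344)≈-1.738477; next y=-2/5·(-1.685156)+3/4·(-1.738477)≈-0.629795
n=3: y≈-0.629795, sp=-3, e=sp−y≈-2.370205; I≈-2.997549, D=e−e_prev≈-1.055361; u=1/4·(-2.370205)+1/4·(-2.997549)+5/4·(-1.055361)≈-2.661140; next y=-2/5·(-0.629795)+3/4·(-2.661140)≈-1.743937
n=4: y≈-1.743937, sp=-3, e=sp−y≈-1.256063; I≈-4.253612, D=e−e_prev≈1.114142; u=1/4·(-1.256063)+1/4·(-4.253612)+5/4·1.114142≈0.015259; next y=-2/5·(-1.743937)+3/4·0.015259≈0.709019
n=5: y≈0.709019, sp=-3, e=sp−y≈-3.709019; I≈-7.962631, D=e−e_prev≈-2.452956; u=1/4·(-3.709019)+1/4·(-7.962631)+5/4·(-2.452956)≈-5.984108; next y=-2/5·0.709019+3/4·(-5.984108)≈-4.771689

0 1 1.750 0.000
1 1 -1.547 1.313
2 -3 -1.738 -1.685
3 -3 -2.661 -0.630
4 -3 0.015 -1.744
5 -3 -5.984 0.709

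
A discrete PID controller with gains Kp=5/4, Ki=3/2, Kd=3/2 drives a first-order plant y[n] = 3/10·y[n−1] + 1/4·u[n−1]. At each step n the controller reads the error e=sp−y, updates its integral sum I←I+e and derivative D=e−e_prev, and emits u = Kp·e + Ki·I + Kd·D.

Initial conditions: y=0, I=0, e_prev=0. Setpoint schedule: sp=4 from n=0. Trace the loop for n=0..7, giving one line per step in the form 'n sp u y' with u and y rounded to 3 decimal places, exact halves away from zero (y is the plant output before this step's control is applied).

0 4 17.000 0.000
1 4 -1.063 4.250
2 4 18.710 1.009
3 4 1.459 4.980
4 4 19.211 1.859
5 4 2.858 5.360
6 4 18.981 2.323
7 4 3.683 5.442

(exact arithmetic carried between steps; '≈' marks a value shown rounded to 6 d.p. or computed from one; I and e_prev carry over from the previous line; the table rounds u and y to 3 d.p., halves away from zero)
n=0: y=0, sp=4, e=sp−y=4; I=4, D=e−e_prev=4; u=5/4·4+3/2·4+3/2·4=17; next y=3/10·0+1/4·17=4.25
n=1: y=4.25, sp=4, e=sp−y=-0.25; I=3.75, D=e−e_prev=-4.25; u=5/4·(-0.25)+3/2·3.75+3/2·(-4.25)=-1.0625; next y=3/10·4.25+1/4·(-1.0625)=1.009375
n=2: y=1.009375, sp=4, e=sp−y=2.990625; I=6.740625, D=e−e_prev=3.240625; u=5/4·2.990625+3/2·6.740625+3/2·3.240625≈18.710156; next y=3/10·1.009375+1/4·18.710156≈4.980352
n=3: y≈4.980352, sp=4, e=sp−y≈-0.980352; I≈5.760273, D=e−e_prev≈-3.970977; u=5/4·(-0.980352)+3/2·5.760273+3/2·(-3.970977)≈1.458506; next y=3/10·4.980352+1/4·1.458506≈1.858732
n=4: y≈1.858732, sp=4, e=sp−y≈2.141268; I≈7.901542, D=e−e_prev≈3.121620; u=5/4·2.141268+3/2·7.901542+3/2·3.121620≈19.211327; next y=3/10·1.858732+1/4·19.211327≈5.360451
n=5: y≈5.360451, sp=4, e=sp−y≈-1.360451; I≈6.541090, D=e−e_prev≈-3.501719; u=5/4·(-1.360451)+3/2·6.541090+3/2·(-3.501719)≈2.858492; next y=3/10·5.360451+1/4·2.858492≈2.322758
n=6: y≈2.322758, sp=4, e=sp−y≈1.677242; I≈8.218332, D=e−e_prev≈3.037693; u=5/4·1.677242+3/2·8.218332+3/2·3.037693≈18.980589; next y=3/10·2.322758+1/4·18.980589≈5.441975
n=7: y≈5.441975, sp=4, e=sp−y≈-1.441975; I≈6.776357, D=e−e_prev≈-3.119216; u=5/4·(-1.441975)+3/2·6.776357+3/2·(-3.119216)≈3.683243; next y=3/10·5.441975+1/4·3.683243≈2.553403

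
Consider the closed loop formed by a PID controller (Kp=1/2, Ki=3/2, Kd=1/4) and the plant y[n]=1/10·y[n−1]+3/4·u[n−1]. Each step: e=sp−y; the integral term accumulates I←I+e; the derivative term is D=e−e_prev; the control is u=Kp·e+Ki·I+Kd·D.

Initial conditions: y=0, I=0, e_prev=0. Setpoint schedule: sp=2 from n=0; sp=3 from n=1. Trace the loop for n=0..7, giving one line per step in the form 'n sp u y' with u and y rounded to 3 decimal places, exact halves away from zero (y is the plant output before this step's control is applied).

(exact arithmetic carried between steps; '≈' marks a value shown rounded to 6 d.p. or computed from one; I and e_prev carry over from the previous line; the table rounds u and y to 3 d.p., halves away from zero)
n=0: y=0, sp=2, e=sp−y=2; I=2, D=e−e_prev=2; u=1/2·2+3/2·2+1/4·2=4.5; next y=1/10·0+3/4·4.5=3.375
n=1: y=3.375, sp=3, e=sp−y=-0.375; I=1.625, D=e−e_prev=-2.375; u=1/2·(-0.375)+3/2·1.625+1/4·(-2.375)=1.65625; next y=1/10·3.375+3/4·1.65625≈1.579688
n=2: y≈1.579688, sp=3, e=sp−y≈1.420313; I≈3.045313, D=e−e_prev≈1.795313; u=1/2·1.420313+3/2·3.045313+1/4·1.795313≈5.726953; next y=1/10·1.579688+3/4·5.726953≈4.453184
n=3: y≈4.453184, sp=3, e=sp−y≈-1.453184; I≈1.592129, D=e−e_prev≈-2.873496; u=1/2·(-1.453184)+3/2·1.592129+1/4·(-2.873496)≈0.943228; next y=1/10·4.453184+3/4·0.943228≈1.152739
n=4: y≈1.152739, sp=3, e=sp−y≈1.847261; I≈3.439390, D=e−e_prev≈3.300445; u=1/2·1.847261+3/2·3.439390+1/4·3.300445≈6.907826; next y=1/10·1.152739+3/4·6.907826≈5.296144
n=5: y≈5.296144, sp=3, e=sp−y≈-2.296144; I≈1.143246, D=e−e_prev≈-4.143405; u=1/2·(-2.296144)+3/2·1.143246+1/4·(-4.143405)≈-0.469054; next y=1/10·5.296144+3/4·(-0.469054)≈0.177824
n=6: y≈0.177824, sp=3, e=sp−y≈2.822176; I≈3.965422, D=e−e_prev≈5.118320; u=1/2·2.822176+3/2·3.965422+1/4·5.118320≈8.638801; next y=1/10·0.177824+3/4·8.638801≈6.496883
n=7: y≈6.496883, sp=3, e=sp−y≈-3.496883; I≈0.468539, D=e−e_prev≈-6.319059; u=1/2·(-3.496883)+3/2·0.468539+1/4·(-6.319059)≈-2.625398; next y=1/10·6.496883+3/4·(-2.625398)≈-1.319360

0 2 4.500 0.000
1 3 1.656 3.375
2 3 5.727 1.580
3 3 0.943 4.453
4 3 6.908 1.153
5 3 -0.469 5.296
6 3 8.639 0.178
7 3 -2.625 6.497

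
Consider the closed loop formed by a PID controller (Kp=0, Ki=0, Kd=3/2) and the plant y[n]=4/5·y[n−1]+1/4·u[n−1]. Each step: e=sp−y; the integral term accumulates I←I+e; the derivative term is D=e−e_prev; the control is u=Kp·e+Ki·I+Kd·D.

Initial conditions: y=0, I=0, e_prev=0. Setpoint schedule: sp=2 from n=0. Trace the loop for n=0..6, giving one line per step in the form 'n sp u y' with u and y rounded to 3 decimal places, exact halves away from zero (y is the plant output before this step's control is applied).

(exact arithmetic carried between steps; '≈' marks a value shown rounded to 6 d.p. or computed from one; I and e_prev carry over from the previous line; the table rounds u and y to 3 d.p., halves away from zero)
n=0: y=0, sp=2, e=sp−y=2; I=2, D=e−e_prev=2; u=0·2+0·2+3/2·2=3; next y=4/5·0+1/4·3=0.75
n=1: y=0.75, sp=2, e=sp−y=1.25; I=3.25, D=e−e_prev=-0.75; u=0·1.25+0·3.25+3/2·(-0.75)=-1.125; next y=4/5·0.75+1/4·(-1.125)=0.31875
n=2: y=0.31875, sp=2, e=sp−y=1.68125; I=4.93125, D=e−e_prev=0.43125; u=0·1.68125+0·4.93125+3/2·0.43125=0.646875; next y=4/5·0.31875+1/4·0.646875≈0.416719
n=3: y≈0.416719, sp=2, e=sp−y≈1.583281; I≈6.514531, D=e−e_prev≈-0.097969; u=0·1.583281+0·6.514531+3/2·(-0.097969)≈-0.146953; next y=4/5·0.416719+1/4·(-0.146953)≈0.296637
n=4: y≈0.296637, sp=2, e=sp−y≈1.703363; I≈8.217895, D=e−e_prev≈0.120082; u=0·1.703363+0·8.217895+3/2·0.120082≈0.180123; next y=4/5·0.296637+1/4·0.180123≈0.282340
n=5: y≈0.282340, sp=2, e=sp−y≈1.717660; I≈9.935554, D=e−e_prev≈0.014297; u=0·1.717660+0·9.935554+3/2·0.014297≈0.021445; next y=4/5·0.282340+1/4·0.021445≈0.231233
n=6: y≈0.231233, sp=2, e=sp−y≈1.768767; I≈11.704321, D=e−e_prev≈0.051107; u=0·1.768767+0·11.704321+3/2·0.051107≈0.076660; next y=4/5·0.231233+1/4·0.076660≈0.204152

0 2 3.000 0.000
1 2 -1.125 0.750
2 2 0.647 0.319
3 2 -0.147 0.417
4 2 0.180 0.297
5 2 0.021 0.282
6 2 0.077 0.231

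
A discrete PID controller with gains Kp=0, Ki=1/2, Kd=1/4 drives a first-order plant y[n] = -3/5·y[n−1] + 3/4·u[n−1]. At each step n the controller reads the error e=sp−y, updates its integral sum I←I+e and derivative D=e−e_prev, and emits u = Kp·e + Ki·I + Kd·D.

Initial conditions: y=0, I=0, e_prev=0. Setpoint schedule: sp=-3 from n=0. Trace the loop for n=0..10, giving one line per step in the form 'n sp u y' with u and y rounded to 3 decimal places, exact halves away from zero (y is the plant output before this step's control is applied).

0 -3 -2.250 0.000
1 -3 -1.734 -1.688
2 -3 -3.862 -0.288
3 -3 -3.042 -2.723
4 -3 -5.346 -0.647
5 -3 -3.773 -3.621
6 -3 -6.429 -0.657
7 -3 -4.031 -4.428
8 -3 -7.306 -0.367
9 -3 -3.938 -5.259
10 -3 -8.127 0.202

(exact arithmetic carried between steps; '≈' marks a value shown rounded to 6 d.p. or computed from one; I and e_prev carry over from the previous line; the table rounds u and y to 3 d.p., halves away from zero)
n=0: y=0, sp=-3, e=sp−y=-3; I=-3, D=e−e_prev=-3; u=0·(-3)+1/2·(-3)+1/4·(-3)=-2.25; next y=-3/5·0+3/4·(-2.25)=-1.6875
n=1: y=-1.6875, sp=-3, e=sp−y=-1.3125; I=-4.3125, D=e−e_prev=1.6875; u=0·(-1.3125)+1/2·(-4.3125)+1/4·1.6875=-1.734375; next y=-3/5·(-1.6875)+3/4·(-1.734375)≈-0.288281
n=2: y≈-0.288281, sp=-3, e=sp−y≈-2.711719; I≈-7.024219, D=e−e_prev≈-1.399219; u=0·(-2.711719)+1/2·(-7.024219)+1/4·(-1.399219)≈-3.861914; next y=-3/5·(-0.288281)+3/4·(-3.861914)≈-2.723467
n=3: y≈-2.723467, sp=-3, e=sp−y≈-0.276533; I≈-7.300752, D=e−e_prev≈2.435186; u=0·(-0.276533)+1/2·(-7.300752)+1/4·2.435186≈-3.041580; next y=-3/5·(-2.723467)+3/4·(-3.041580)≈-0.647105
n=4: y≈-0.647105, sp=-3, e=sp−y≈-2.352895; I≈-9.653647, D=e−e_prev≈-2.076362; u=0·(-2.352895)+1/2·(-9.653647)+1/4·(-2.076362)≈-5.345914; next y=-3/5·(-0.647105)+3/4·(-5.345914)≈-3.621173
n=5: y≈-3.621173, sp=-3, e=sp−y≈0.621173; I≈-9.032474, D=e−e_prev≈2.974068; u=0·0.621173+1/2·(-9.032474)+1/4·2.974068≈-3.772720; next y=-3/5·(-3.621173)+3/4·(-3.772720)≈-0.656836
n=6: y≈-0.656836, sp=-3, e=sp−y≈-2.343164; I≈-11.375638, D=e−e_prev≈-2.964337; u=0·(-2.343164)+1/2·(-11.375638)+1/4·(-2.964337)≈-6.428903; next y=-3/5·(-0.656836)+3/4·(-6.428903)≈-4.427576
n=7: y≈-4.427576, sp=-3, e=sp−y≈1.427576; I≈-9.948063, D=e−e_prev≈3.770739; u=0·1.427576+1/2·(-9.948063)+1/4·3.770739≈-4.031346; next y=-3/5·(-4.427576)+3/4·(-4.031346)≈-0.366965
n=8: y≈-0.366965, sp=-3, e=sp−y≈-2.633035; I≈-12.581098, D=e−e_prev≈-4.060611; u=0·(-2.633035)+1/2·(-12.581098)+1/4·(-4.060611)≈-7.305702; next y=-3/5·(-0.366965)+3/4·(-7.305702)≈-5.259098
n=9: y≈-5.259098, sp=-3, e=sp−y≈2.259098; I≈-10.322000, D=e−e_prev≈4.892133; u=0·2.259098+1/2·(-10.322000)+1/4·4.892133≈-3.937967; next y=-3/5·(-5.259098)+3/4·(-3.937967)≈0.201983
n=10: y≈0.201983, sp=-3, e=sp−y≈-3.201983; I≈-13.523984, D=e−e_prev≈-5.461081; u=0·(-3.201983)+1/2·(-13.523984)+1/4·(-5.461081)≈-8.127262; next y=-3/5·0.201983+3/4·(-8.127262)≈-6.216637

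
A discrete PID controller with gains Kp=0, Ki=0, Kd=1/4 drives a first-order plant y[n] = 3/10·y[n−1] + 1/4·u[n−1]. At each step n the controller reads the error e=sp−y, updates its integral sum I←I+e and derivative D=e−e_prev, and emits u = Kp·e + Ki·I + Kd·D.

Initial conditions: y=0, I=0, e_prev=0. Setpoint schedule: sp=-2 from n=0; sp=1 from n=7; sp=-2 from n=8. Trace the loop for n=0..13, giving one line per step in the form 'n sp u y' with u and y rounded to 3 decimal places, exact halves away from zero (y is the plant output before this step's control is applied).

0 -2 -0.500 0.000
1 -2 0.031 -0.125
2 -2 -0.024 -0.030
3 -2 -0.004 -0.015
4 -2 -0.002 -0.005
5 -2 -0.001 -0.002
6 -2 0.000 -0.001
7 1 0.750 0.000
8 -2 -0.797 0.187
9 -2 0.083 -0.143
10 -2 -0.030 -0.022
11 -2 -0.002 -0.014
12 -2 -0.002 -0.005
13 -2 -0.001 -0.002

(exact arithmetic carried between steps; '≈' marks a value shown rounded to 6 d.p. or computed from one; I and e_prev carry over from the previous line; the table rounds u and y to 3 d.p., halves away from zero)
n=0: y=0, sp=-2, e=sp−y=-2; I=-2, D=e−e_prev=-2; u=0·(-2)+0·(-2)+1/4·(-2)=-0.5; next y=3/10·0+1/4·(-0.5)=-0.125
n=1: y=-0.125, sp=-2, e=sp−y=-1.875; I=-3.875, D=e−e_prev=0.125; u=0·(-1.875)+0·(-3.875)+1/4·0.125=0.03125; next y=3/10·(-0.125)+1/4·0.03125≈-0.029688
n=2: y≈-0.029688, sp=-2, e=sp−y≈-1.970313; I≈-5.845313, D=e−e_prev≈-0.095313; u=0·(-1.970313)+0·(-5.845313)+1/4·(-0.095313)≈-0.023828; next y=3/10·(-0.029688)+1/4·(-0.023828)≈-0.014863
n=3: y≈-0.014863, sp=-2, e=sp−y≈-1.985137; I≈-7.830449, D=e−e_prev≈-0.014824; u=0·(-1.985137)+0·(-7.830449)+1/4·(-0.014824)≈-0.003706; next y=3/10·(-0.014863)+1/4·(-0.003706)≈-0.005385
n=4: y≈-0.005385, sp=-2, e=sp−y≈-1.994615; I≈-9.825064, D=e−e_prev≈-0.009478; u=0·(-1.994615)+0·(-9.825064)+1/4·(-0.009478)≈-0.002369; next y=3/10·(-0.005385)+1/4·(-0.002369)≈-0.002208
n=5: y≈-0.002208, sp=-2, e=sp−y≈-1.997792; I≈-11.822856, D=e−e_prev≈-0.003177; u=0·(-1.997792)+0·(-11.822856)+1/4·(-0.003177)≈-0.000794; next y=3/10·(-0.002208)+1/4·(-0.000794)≈-0.000861
n=6: y≈-0.000861, sp=-2, e=sp−y≈-1.999139; I≈-13.821995, D=e−e_prev≈-0.001347; u=0·(-1.999139)+0·(-13.821995)+1/4·(-0.001347)≈-0.000337; next y=3/10·(-0.000861)+1/4·(-0.000337)≈-0.000342
n=7: y≈-0.000342, sp=1, e=sp−y≈1.000342; I≈-12.821652, D=e−e_prev≈2.999481; u=0·1.000342+0·(-12.821652)+1/4·2.999481≈0.749870; next y=3/10·(-0.000342)+1/4·0.749870≈0.187365
n=8: y≈0.187365, sp=-2, e=sp−y≈-2.187365; I≈-15.009017, D=e−e_prev≈-3.187707; u=0·(-2.187365)+0·(-15.009017)+1/4·(-3.187707)≈-0.796927; next y=3/10·0.187365+1/4·(-0.796927)≈-0.143022
n=9: y≈-0.143022, sp=-2, e=sp−y≈-1.856978; I≈-16.865995, D=e−e_prev≈0.330387; u=0·(-1.856978)+0·(-16.865995)+1/4·0.330387≈0.082597; next y=3/10·(-0.143022)+1/4·0.082597≈-0.022257
n=10: y≈-0.022257, sp=-2, e=sp−y≈-1.977743; I≈-18.843737, D=e−e_prev≈-0.120765; u=0·(-1.977743)+0·(-18.843737)+1/4·(-0.120765)≈-0.030191; next y=3/10·(-0.022257)+1/4·(-0.030191)≈-0.014225
n=11: y≈-0.014225, sp=-2, e=sp−y≈-1.985775; I≈-20.829512, D=e−e_prev≈-0.008032; u=0·(-1.985775)+0·(-20.829512)+1/4·(-0.008032)≈-0.002008; next y=3/10·(-0.014225)+1/4·(-0.002008)≈-0.004770
n=12: y≈-0.004770, sp=-2, e=sp−y≈-1.995230; I≈-22.824743, D=e−e_prev≈-0.009456; u=0·(-1.995230)+0·(-22.824743)+1/4·(-0.009456)≈-0.002364; next y=3/10·(-0.004770)+1/4·(-0.002364)≈-0.002022
n=13: y≈-0.002022, sp=-2, e=sp−y≈-1.997978; I≈-24.822721, D=e−e_prev≈-0.002748; u=0·(-1.997978)+0·(-24.822721)+1/4·(-0.002748)≈-0.000687; next y=3/10·(-0.002022)+1/4·(-0.000687)≈-0.000778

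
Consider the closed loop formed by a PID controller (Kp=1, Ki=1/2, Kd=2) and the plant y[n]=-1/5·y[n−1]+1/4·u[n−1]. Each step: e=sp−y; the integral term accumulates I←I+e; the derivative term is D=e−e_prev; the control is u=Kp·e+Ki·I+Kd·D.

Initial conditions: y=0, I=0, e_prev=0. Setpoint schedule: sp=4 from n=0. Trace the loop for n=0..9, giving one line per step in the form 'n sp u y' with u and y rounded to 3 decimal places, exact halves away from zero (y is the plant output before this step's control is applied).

(exact arithmetic carried between steps; '≈' marks a value shown rounded to 6 d.p. or computed from one; I and e_prev carry over from the previous line; the table rounds u and y to 3 d.p., halves away from zero)
n=0: y=0, sp=4, e=sp−y=4; I=4, D=e−e_prev=4; u=1·4+1/2·4+2·4=14; next y=-1/5·0+1/4·14=3.5
n=1: y=3.5, sp=4, e=sp−y=0.5; I=4.5, D=e−e_prev=-3.5; u=1·0.5+1/2·4.5+2·(-3.5)=-4.25; next y=-1/5·3.5+1/4·(-4.25)=-1.7625
n=2: y=-1.7625, sp=4, e=sp−y=5.7625; I=10.2625, D=e−e_prev=5.2625; u=1·5.7625+1/2·10.2625+2·5.2625=21.41875; next y=-1/5·(-1.7625)+1/4·21.41875≈5.707188
n=3: y≈5.707188, sp=4, e=sp−y≈-1.707188; I≈8.555313, D=e−e_prev≈-7.469688; u=1·(-1.707188)+1/2·8.555313+2·(-7.469688)≈-12.368906; next y=-1/5·5.707188+1/4·(-12.368906)≈-4.233664
n=4: y≈-4.233664, sp=4, e=sp−y≈8.233664; I≈16.788977, D=e−e_prev≈9.940852; u=1·8.233664+1/2·16.788977+2·9.940852≈36.509855; next y=-1/5·(-4.233664)+1/4·36.509855≈9.974197
n=5: y≈9.974197, sp=4, e=sp−y≈-5.974197; I≈10.814780, D=e−e_prev≈-14.207861; u=1·(-5.974197)+1/2·10.814780+2·(-14.207861)≈-28.982528; next y=-1/5·9.974197+1/4·(-28.982528)≈-9.240471
n=6: y≈-9.240471, sp=4, e=sp−y≈13.240471; I≈24.055251, D=e−e_prev≈19.214668; u=1·13.240471+1/2·24.055251+2·19.214668≈63.697433; next y=-1/5·(-9.240471)+1/4·63.697433≈17.772453
n=7: y≈17.772453, sp=4, e=sp−y≈-13.772453; I≈10.282799, D=e−e_prev≈-27.012924; u=1·(-13.772453)+1/2·10.282799+2·(-27.012924)≈-62.656901; next y=-1/5·17.772453+1/4·(-62.656901)≈-19.218716
n=8: y≈-19.218716, sp=4, e=sp−y≈23.218716; I≈33.501515, D=e−e_prev≈36.991168; u=1·23.218716+1/2·33.501515+2·36.991168≈113.951810; next y=-1/5·(-19.218716)+1/4·113.951810≈32.331696
n=9: y≈32.331696, sp=4, e=sp−y≈-28.331696; I≈5.169819, D=e−e_prev≈-51.550411; u=1·(-28.331696)+1/2·5.169819+2·(-51.550411)≈-128.847609; next y=-1/5·32.331696+1/4·(-128.847609)≈-38.678241

0 4 14.000 0.000
1 4 -4.250 3.500
2 4 21.419 -1.763
3 4 -12.369 5.707
4 4 36.510 -4.234
5 4 -28.983 9.974
6 4 63.697 -9.240
7 4 -62.657 17.772
8 4 113.952 -19.219
9 4 -128.848 32.332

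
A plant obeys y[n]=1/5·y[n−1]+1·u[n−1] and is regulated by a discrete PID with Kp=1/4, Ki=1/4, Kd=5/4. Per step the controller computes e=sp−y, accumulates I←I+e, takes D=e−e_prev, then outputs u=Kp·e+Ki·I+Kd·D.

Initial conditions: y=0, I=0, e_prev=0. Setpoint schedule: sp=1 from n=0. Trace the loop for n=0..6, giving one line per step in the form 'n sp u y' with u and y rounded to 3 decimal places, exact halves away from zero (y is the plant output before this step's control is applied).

(exact arithmetic carried between steps; '≈' marks a value shown rounded to 6 d.p. or computed from one; I and e_prev carry over from the previous line; the table rounds u and y to 3 d.p., halves away from zero)
n=0: y=0, sp=1, e=sp−y=1; I=1, D=e−e_prev=1; u=1/4·1+1/4·1+5/4·1=1.75; next y=1/5·0+1·1.75=1.75
n=1: y=1.75, sp=1, e=sp−y=-0.75; I=0.25, D=e−e_prev=-1.75; u=1/4·(-0.75)+1/4·0.25+5/4·(-1.75)=-2.3125; next y=1/5·1.75+1·(-2.3125)=-1.9625
n=2: y=-1.9625, sp=1, e=sp−y=2.9625; I=3.2125, D=e−e_prev=3.7125; u=1/4·2.9625+1/4·3.2125+5/4·3.7125=6.184375; next y=1/5·(-1.9625)+1·6.184375=5.791875
n=3: y=5.791875, sp=1, e=sp−y=-4.791875; I=-1.579375, D=e−e_prev=-7.754375; u=1/4·(-4.791875)+1/4·(-1.579375)+5/4·(-7.754375)≈-11.285781; next y=1/5·5.791875+1·(-11.285781)≈-10.127406
n=4: y≈-10.127406, sp=1, e=sp−y≈11.127406; I≈9.548031, D=e−e_prev≈15.919281; u=1/4·11.127406+1/4·9.548031+5/4·15.919281≈25.067961; next y=1/5·(-10.127406)+1·25.067961≈23.042480
n=5: y≈23.042480, sp=1, e=sp−y≈-22.042480; I≈-12.494448, D=e−e_prev≈-33.169886; u=1/4·(-22.042480)+1/4·(-12.494448)+5/4·(-33.169886)≈-50.096589; next y=1/5·23.042480+1·(-50.096589)≈-45.488094
n=6: y≈-45.488094, sp=1, e=sp−y≈46.488094; I≈33.993645, D=e−e_prev≈68.530573; u=1/4·46.488094+1/4·33.993645+5/4·68.530573≈105.783651; next y=1/5·(-45.488094)+1·105.783651≈96.686032

0 1 1.750 0.000
1 1 -2.313 1.750
2 1 6.184 -1.963
3 1 -11.286 5.792
4 1 25.068 -10.127
5 1 -50.097 23.042
6 1 105.784 -45.488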